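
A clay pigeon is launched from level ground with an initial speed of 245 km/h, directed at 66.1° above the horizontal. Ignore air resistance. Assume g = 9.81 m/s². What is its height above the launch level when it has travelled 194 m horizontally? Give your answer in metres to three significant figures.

195 m

Convert: 245 km/h = 245/3.6 = 68.06 m/s.
Components: vₓ = 68.06 cos 66.1° = 27.57 m/s, v_y0 = 68.06 sin 66.1° = 62.22 m/s.
x = vₓ t ⇒ t = 194/27.57 = 7.036 s.
Height: y = v_y0 t − ½ g t² = 62.22 × 7.036 − 4.905 × 7.036² = 437.8 − 242.8 = 195.0 m.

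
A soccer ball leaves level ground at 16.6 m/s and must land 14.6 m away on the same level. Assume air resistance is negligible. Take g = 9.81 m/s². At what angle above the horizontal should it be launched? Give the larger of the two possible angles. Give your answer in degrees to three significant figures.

R = v₀² sin 2θ / g gives sin 2θ = gR/v₀² = 9.81·14.6/16.6² = 0.5198.
2θ = 31.32° or 180° − 31.32° = 148.7°, so θ = 15.66° or 74.34°.
The larger angle is 74.34°.

74.3°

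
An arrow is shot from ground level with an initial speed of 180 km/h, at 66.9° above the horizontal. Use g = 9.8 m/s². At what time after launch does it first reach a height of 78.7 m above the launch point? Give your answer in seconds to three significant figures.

2.25 s

Convert: 180 km/h = 180/3.6 = 50.00 m/s.
Horizontal component vₓ = 50.00 cos 66.9° = 19.62 m/s; vertical v_y0 = 50.00 sin 66.9° = 45.99 m/s.
Require v_y0 t − ½ g t² = 78.7, i.e. 4.900 t² − 45.99 t + 78.7 = 0.
t = [45.99 ± √(45.99² − 2·9.80·78.7)] / 9.80 = (45.99 ± 23.93) / 9.80, so t = 2.251 s or t = 7.135 s.
The first (ascending) time is 2.251 s.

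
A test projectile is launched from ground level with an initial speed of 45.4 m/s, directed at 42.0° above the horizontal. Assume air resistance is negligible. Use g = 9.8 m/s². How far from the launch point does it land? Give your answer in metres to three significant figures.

Horizontal component vₓ = 45.40 cos 42.0° = 33.74 m/s; vertical v_y0 = 45.40 sin 42.0° = 30.38 m/s.
Time aloft: T = 2 v_y0 / g = 2 × 30.38 / 9.80 = 6.200 s.
Range: R = vₓ T = 33.74 × 6.200 = 209.2 m.

209 m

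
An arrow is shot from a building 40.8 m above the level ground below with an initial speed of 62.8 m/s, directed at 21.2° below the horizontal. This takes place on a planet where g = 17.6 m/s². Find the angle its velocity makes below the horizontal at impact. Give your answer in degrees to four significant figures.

37.04°

vₓ = 62.80 cos 21.2° = 58.55 m/s; v_y0 = −22.71 m/s (downward).
Vertical motion (up positive, ground at y = 0): 8.800 t² − (−22.71) t − 40.8 = 0, so t = (−22.71 + √(22.71² + 2·17.6·40.8)) / 17.6 = (−22.71 + 44.18) / 17.6 = 1.220 s.
At impact: v_y = v_y0 − g t = −44.18 m/s; vₓ = 58.55 m/s.
Angle below horizontal: arctan(|v_y|/vₓ) = arctan(44.18/58.55) = 37.04°.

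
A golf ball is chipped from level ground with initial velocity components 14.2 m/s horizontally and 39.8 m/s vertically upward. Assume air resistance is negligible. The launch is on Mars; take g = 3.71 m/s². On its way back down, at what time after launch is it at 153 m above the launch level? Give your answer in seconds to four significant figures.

16.44 s

Require v_y0 t − ½ g t² = 153, i.e. 1.855 t² − 39.80 t + 153 = 0.
Quadratic formula: t = (39.80 ± √448.78) / 3.71 = (39.80 ± 21.18) / 3.71 → t = 5.018 s or 16.44 s.
The descending-branch root is 16.44 s.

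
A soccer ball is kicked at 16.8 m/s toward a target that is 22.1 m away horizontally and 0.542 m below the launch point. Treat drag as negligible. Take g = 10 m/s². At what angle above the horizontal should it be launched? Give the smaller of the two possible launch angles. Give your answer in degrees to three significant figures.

Trajectory: y = x tanθ − g x² (1 + tan²θ)/(2v₀²). With x = 22.1, y = −0.542, v₀ = 16.8, g = 10.0:
8.652 tan²θ − 22.1 tanθ + (8.110) = 0.
tanθ = [22.1 ± √(22.1² − 4 × 8.652 × (8.110))] / (2 × 8.652) = (22.1 ± 14.41) / 17.30, giving tanθ = 0.4443 or 2.110.
θ = 23.95° or 64.64°; the smaller is 23.95°.

24.0°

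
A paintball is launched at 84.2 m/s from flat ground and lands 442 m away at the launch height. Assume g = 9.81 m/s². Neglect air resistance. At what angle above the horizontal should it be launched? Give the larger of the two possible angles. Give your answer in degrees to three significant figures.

71.1°

R = v₀² sin 2θ / g gives sin 2θ = gR/v₀² = 9.81·442/84.2² = 0.6116.
2θ = 37.71° or 180° − 37.71° = 142.3°, so θ = 18.85° or 71.15°.
The larger angle is 71.15°.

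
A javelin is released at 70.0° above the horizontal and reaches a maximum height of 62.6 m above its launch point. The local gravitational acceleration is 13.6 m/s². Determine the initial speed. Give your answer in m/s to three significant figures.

43.9 m/s

At the peak v_y = 0, so v_y0 = √(2gH) = √(2 × 13.6 × 62.6) = 41.26 m/s.
v_y0 = v₀ sin θ ⇒ v₀ = 41.26 / sin 70.0° = 43.91 m/s.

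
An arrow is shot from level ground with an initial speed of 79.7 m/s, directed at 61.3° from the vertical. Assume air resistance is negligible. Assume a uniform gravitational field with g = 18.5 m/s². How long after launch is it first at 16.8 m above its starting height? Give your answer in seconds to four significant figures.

Horizontal component vₓ = 79.70 sin 61.3° = 69.91 m/s; vertical v_y0 = 79.70 cos 61.3° = 38.27 m/s.
Set y = v_y0 t − ½ g t² = 16.8: 9.250 t² − 38.27 t + 16.8 = 0.
Quadratic formula: t = (38.27 ± √843.28) / 18.5 = (38.27 ± 29.04) / 18.5 → t = 0.4992 s or 3.639 s.
The first (ascending) time is 0.4992 s.

0.4992 s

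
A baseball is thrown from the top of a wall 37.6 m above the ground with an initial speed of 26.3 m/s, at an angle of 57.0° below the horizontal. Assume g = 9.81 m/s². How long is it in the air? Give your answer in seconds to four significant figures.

1.318 s

Resolve: vₓ = 26.30 cos 57.0° = 14.32 m/s and v_y0 = −22.06 m/s (downward).
Vertical motion (up positive, ground at y = 0): 4.905 t² − (−22.06) t − 37.6 = 0, so t = (−22.06 + √(22.06² + 2·9.81·37.6)) / 9.81 = (−22.06 + 34.99) / 9.81 = 1.318 s.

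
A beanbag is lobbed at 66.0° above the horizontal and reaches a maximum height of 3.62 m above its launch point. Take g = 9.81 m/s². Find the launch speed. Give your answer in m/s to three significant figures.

9.23 m/s

At the peak v_y = 0, so v_y0 = √(2gH) = √(2 × 9.81 × 3.62) = 8.428 m/s.
v_y0 = v₀ sin θ ⇒ v₀ = 8.428 / sin 66.0° = 9.225 m/s.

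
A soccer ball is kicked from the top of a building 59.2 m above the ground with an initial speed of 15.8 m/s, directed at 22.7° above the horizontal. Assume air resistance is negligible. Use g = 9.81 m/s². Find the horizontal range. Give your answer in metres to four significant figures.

Horizontal component vₓ = 15.80 cos 22.7° = 14.58 m/s; vertical v_y0 = 15.80 sin 22.7° = 6.097 m/s.
The projectile lands when y = 59.2 + (6.097) t − ½·9.81·t² = 0. Positive root: t = (6.097 + √(6.097² + 2·9.81·59.2)) / 9.81 = (6.097 + 34.62) / 9.81 = 4.151 s.
Horizontal distance: R = vₓ t = 14.58 × 4.151 = 60.50 m.

60.50 m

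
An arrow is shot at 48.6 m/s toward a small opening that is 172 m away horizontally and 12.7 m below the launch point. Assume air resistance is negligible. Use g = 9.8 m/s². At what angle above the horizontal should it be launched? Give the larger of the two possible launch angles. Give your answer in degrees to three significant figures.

68.1°

Trajectory: y = x tanθ − g x² (1 + tan²θ)/(2v₀²). With x = 172, y = −12.7, v₀ = 48.6, g = 9.80:
61.37 tan²θ − 172 tanθ + (48.67) = 0.
tanθ = [172 ± √(172² − 4 × 61.37 × (48.67))] / (2 × 61.37) = (172 ± 132.8) / 122.7, giving tanθ = 0.3194 or 2.483.
θ = 17.71° or 68.06°; the larger is 68.06°.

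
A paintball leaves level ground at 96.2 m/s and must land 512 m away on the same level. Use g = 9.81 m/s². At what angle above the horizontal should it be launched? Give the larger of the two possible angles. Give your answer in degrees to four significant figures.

From R = (v₀²/g) sin 2θ: sin 2θ = 9.81 × 512 / 9254.4 = 0.5427.
2θ = 32.87° or 180° − 32.87° = 147.1°, so θ = 16.44° or 73.56°.
The larger angle is 73.56°.

73.56°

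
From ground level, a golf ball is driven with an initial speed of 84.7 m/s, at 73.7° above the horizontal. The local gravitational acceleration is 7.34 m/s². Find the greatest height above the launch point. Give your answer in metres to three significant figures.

450 m

Resolve: vₓ = 84.70 cos 73.7° = 23.77 m/s and v_y0 = 84.70 sin 73.7° = 81.30 m/s.
Maximum height: H = v_y0² / (2g) = 81.30² / (2 × 7.34) = 450.2 m.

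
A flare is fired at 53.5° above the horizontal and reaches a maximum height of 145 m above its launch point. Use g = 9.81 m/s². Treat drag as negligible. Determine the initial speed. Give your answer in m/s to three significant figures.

At the peak v_y = 0, so v_y0 = √(2gH) = √(2 × 9.81 × 145) = 53.34 m/s.
v_y0 = v₀ sin θ ⇒ v₀ = 53.34 / sin 53.5° = 66.35 m/s.

66.4 m/s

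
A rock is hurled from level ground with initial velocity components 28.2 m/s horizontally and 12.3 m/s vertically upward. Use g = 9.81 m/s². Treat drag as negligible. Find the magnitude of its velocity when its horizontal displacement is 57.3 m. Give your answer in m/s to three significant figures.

Time to reach x = 57.3 m: t = x/vₓ = 57.3/28.20 = 2.032 s.
Vertical velocity there: v_y = v_y0 − g t = 12.30 − 9.81 × 2.032 = −7.633 m/s.
Speed: √(vₓ² + v_y²) = √(28.20² + 7.633²) = 29.21 m/s.

29.2 m/s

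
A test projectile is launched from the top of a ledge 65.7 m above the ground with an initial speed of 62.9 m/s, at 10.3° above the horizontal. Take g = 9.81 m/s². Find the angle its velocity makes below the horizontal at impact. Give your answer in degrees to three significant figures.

Horizontal component vₓ = 62.90 cos 10.3° = 61.89 m/s; vertical v_y0 = 62.90 sin 10.3° = 11.25 m/s.
The projectile lands when y = 65.7 + (11.25) t − ½·9.81·t² = 0. Positive root: t = (11.25 + √(11.25² + 2·9.81·65.7)) / 9.81 = (11.25 + 37.62) / 9.81 = 4.982 s.
At impact: v_y = v_y0 − g t = −37.62 m/s; vₓ = 61.89 m/s.
Angle below horizontal: arctan(|v_y|/vₓ) = arctan(37.62/61.89) = 31.30°.

31.3°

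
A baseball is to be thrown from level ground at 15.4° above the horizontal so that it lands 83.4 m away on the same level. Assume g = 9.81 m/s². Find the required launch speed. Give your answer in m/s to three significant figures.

40.0 m/s

On level ground R = v₀² sin 2θ / g ⇒ v₀ = √(gR / sin 2θ).
v₀ = √(9.81 × 83.4 / sin 30.80°) = √(818.2 / 0.5120) = √1597.8 = 39.97 m/s.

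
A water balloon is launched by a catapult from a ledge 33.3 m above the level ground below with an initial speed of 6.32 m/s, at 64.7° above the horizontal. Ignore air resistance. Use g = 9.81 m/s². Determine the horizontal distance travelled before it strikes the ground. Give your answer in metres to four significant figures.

8.784 m

Components: vₓ = 6.320 cos 64.7° = 2.701 m/s, v_y0 = 6.320 sin 64.7° = 5.714 m/s.
With up positive and y = 0 at the ground: y(t) = 33.3 + (5.714) t − 4.905 t². Setting y = 0 and taking the positive root: t = [5.714 + √(5.714² + 2·9.81·33.3)] / 9.81 = (5.714 + 26.19) / 9.81 = 3.252 s.
Horizontal distance: R = vₓ t = 2.701 × 3.252 = 8.784 m.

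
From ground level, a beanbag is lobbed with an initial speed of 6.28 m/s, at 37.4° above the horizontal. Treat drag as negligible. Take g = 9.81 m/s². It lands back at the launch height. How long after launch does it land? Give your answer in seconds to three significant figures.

0.778 s

Resolve: vₓ = 6.280 cos 37.4° = 4.989 m/s and v_y0 = 6.280 sin 37.4° = 3.814 m/s.
It returns to y = 0 when t = 2 v_y0 / g = 2(3.814)/9.81 = 0.7776 s.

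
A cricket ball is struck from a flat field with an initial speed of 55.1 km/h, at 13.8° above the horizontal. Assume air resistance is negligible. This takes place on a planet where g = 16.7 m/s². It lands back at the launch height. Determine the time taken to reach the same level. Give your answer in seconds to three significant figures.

Convert: 55.1 km/h = 55.1/3.6 = 15.31 m/s.
vₓ = 15.31 cos 13.8° = 14.86 m/s; v_y0 = 15.31 sin 13.8° = 3.651 m/s.
It returns to y = 0 when t = 2 v_y0 / g = 2(3.651)/16.7 = 0.4372 s.

0.437 s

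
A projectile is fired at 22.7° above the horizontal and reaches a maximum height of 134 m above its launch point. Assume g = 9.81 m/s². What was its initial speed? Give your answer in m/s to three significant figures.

At the peak v_y = 0, so v_y0 = √(2gH) = √(2 × 9.81 × 134) = 51.27 m/s.
v_y0 = v₀ sin θ ⇒ v₀ = 51.27 / sin 22.7° = 132.9 m/s.

133 m/s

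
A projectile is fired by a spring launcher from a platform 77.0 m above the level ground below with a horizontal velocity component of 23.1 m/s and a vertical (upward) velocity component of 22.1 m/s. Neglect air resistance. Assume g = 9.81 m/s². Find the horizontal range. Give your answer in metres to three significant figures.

The projectile lands when y = 77.0 + (22.10) t − ½·9.81·t² = 0. Positive root: t = (22.10 + √(22.10² + 2·9.81·77.0)) / 9.81 = (22.10 + 44.71) / 9.81 = 6.811 s.
Horizontal distance: R = vₓ t = 23.10 × 6.811 = 157.3 m.

157 m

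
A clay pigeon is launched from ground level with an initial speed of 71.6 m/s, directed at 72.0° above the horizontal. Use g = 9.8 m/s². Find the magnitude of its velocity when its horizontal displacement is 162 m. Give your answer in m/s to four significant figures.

22.43 m/s

Resolve: vₓ = 71.60 cos 72.0° = 22.13 m/s and v_y0 = 71.60 sin 72.0° = 68.10 m/s.
Time to reach x = 162 m: t = x/vₓ = 162/22.13 = 7.322 s.
Vertical velocity there: v_y = v_y0 − g t = 68.10 − 9.80 × 7.322 = −3.658 m/s.
Speed: √(vₓ² + v_y²) = √(22.13² + 3.658²) = 22.43 m/s.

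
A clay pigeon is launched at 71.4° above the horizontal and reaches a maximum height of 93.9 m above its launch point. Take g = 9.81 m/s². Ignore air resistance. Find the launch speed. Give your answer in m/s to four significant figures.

45.29 m/s

At the peak v_y = 0, so v_y0 = √(2gH) = √(2 × 9.81 × 93.9) = 42.92 m/s.
v_y0 = v₀ sin θ ⇒ v₀ = 42.92 / sin 71.4° = 45.29 m/s.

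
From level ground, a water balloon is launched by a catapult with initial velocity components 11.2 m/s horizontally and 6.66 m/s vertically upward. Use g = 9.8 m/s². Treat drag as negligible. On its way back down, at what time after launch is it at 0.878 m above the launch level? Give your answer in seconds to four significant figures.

1.211 s

Set y = v_y0 t − ½ g t² = 0.878: 4.900 t² − 6.660 t + 0.878 = 0.
t = [6.660 ± √(6.660² − 2·9.80·0.878)] / 9.80 = (6.660 ± 5.210) / 9.80, so t = 0.1479 s or t = 1.211 s.
The descending-branch root is 1.211 s.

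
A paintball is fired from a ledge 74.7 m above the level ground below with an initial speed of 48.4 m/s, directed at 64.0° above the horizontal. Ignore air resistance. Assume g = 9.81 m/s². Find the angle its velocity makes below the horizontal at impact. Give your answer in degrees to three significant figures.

Components: vₓ = 48.40 cos 64.0° = 21.22 m/s, v_y0 = 48.40 sin 64.0° = 43.50 m/s.
The projectile lands when y = 74.7 + (43.50) t − ½·9.81·t² = 0. Positive root: t = (43.50 + √(43.50² + 2·9.81·74.7)) / 9.81 = (43.50 + 57.95) / 9.81 = 10.34 s.
At impact: v_y = v_y0 − g t = −57.95 m/s; vₓ = 21.22 m/s.
Angle below horizontal: arctan(|v_y|/vₓ) = arctan(57.95/21.22) = 69.89°.

69.9°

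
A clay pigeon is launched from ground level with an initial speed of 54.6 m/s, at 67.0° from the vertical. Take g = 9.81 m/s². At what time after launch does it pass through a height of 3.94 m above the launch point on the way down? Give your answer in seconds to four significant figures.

4.156 s

Resolve: vₓ = 54.60 sin 67.0° = 50.26 m/s and v_y0 = 54.60 cos 67.0° = 21.33 m/s.
Set y = v_y0 t − ½ g t² = 3.94: 4.905 t² − 21.33 t + 3.94 = 0.
Quadratic formula: t = (21.33 ± √377.83) / 9.81 = (21.33 ± 19.44) / 9.81 → t = 0.1933 s or 4.156 s.
The descending-branch root is 4.156 s.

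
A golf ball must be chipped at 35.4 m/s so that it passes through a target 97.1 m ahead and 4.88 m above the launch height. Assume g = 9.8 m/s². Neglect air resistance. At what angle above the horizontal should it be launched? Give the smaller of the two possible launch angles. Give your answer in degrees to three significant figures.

28.4°

Trajectory: y = x tanθ − g x² (1 + tan²θ)/(2v₀²). With x = 97.1, y = 4.88, v₀ = 35.4, g = 9.80:
36.87 tan²θ − 97.1 tanθ + (41.75) = 0.
tanθ = [97.1 ± √(97.1² − 4 × 36.87 × (41.75))] / (2 × 36.87) = (97.1 ± 57.20) / 73.73, giving tanθ = 0.5411 or 2.093.
θ = 28.42° or 64.46°; the smaller is 28.42°.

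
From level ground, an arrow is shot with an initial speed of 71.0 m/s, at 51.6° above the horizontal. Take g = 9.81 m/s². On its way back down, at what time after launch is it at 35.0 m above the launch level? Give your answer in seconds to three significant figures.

10.7 s

Resolve: vₓ = 71.00 cos 51.6° = 44.10 m/s and v_y0 = 71.00 sin 51.6° = 55.64 m/s.
Set y = v_y0 t − ½ g t² = 35.0: 4.905 t² − 55.64 t + 35.0 = 0.
Quadratic formula: t = (55.64 ± √2409.4) / 9.81 = (55.64 ± 49.09) / 9.81 → t = 0.6684 s or 10.68 s.
The descending-branch root is 10.68 s.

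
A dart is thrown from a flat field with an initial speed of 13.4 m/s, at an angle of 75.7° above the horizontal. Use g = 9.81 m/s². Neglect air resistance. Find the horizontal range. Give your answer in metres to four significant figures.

vₓ = 13.40 cos 75.7° = 3.310 m/s; v_y0 = 13.40 sin 75.7° = 12.98 m/s.
Time aloft: T = 2 v_y0 / g = 2 × 12.98 / 9.81 = 2.647 s.
Horizontal distance R = vₓ T = 3.310 × 2.647 = 8.762 m.

8.762 m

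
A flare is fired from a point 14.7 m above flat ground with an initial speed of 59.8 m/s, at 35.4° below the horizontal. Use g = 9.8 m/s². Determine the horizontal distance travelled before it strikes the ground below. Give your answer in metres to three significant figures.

19.6 m

Horizontal component vₓ = 59.80 cos 35.4° = 48.74 m/s; vertical v_y0 = −34.64 m/s (downward).
The projectile lands when y = 14.7 + (−34.64) t − ½·9.80·t² = 0. Positive root: t = (−34.64 + √(34.64² + 2·9.80·14.7)) / 9.80 = (−34.64 + 38.58) / 9.80 = 0.4015 s.
Horizontal distance: R = vₓ t = 48.74 × 0.4015 = 19.57 m.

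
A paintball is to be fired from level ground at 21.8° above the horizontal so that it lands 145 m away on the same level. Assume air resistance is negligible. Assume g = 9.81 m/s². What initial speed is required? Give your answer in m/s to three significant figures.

Level-ground range: R = v₀² sin(2θ)/g, so v₀ = √(gR / sin 2θ).
v₀ = √(9.81 × 145 / sin 43.60°) = √(1422 / 0.6896) = √2062.7 = 45.42 m/s.

45.4 m/s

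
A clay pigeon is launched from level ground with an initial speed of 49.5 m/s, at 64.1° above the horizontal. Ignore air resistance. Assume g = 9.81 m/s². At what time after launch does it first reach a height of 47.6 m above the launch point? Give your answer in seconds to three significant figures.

Resolve: vₓ = 49.50 cos 64.1° = 21.62 m/s and v_y0 = 49.50 sin 64.1° = 44.53 m/s.
Require v_y0 t − ½ g t² = 47.6, i.e. 4.905 t² − 44.53 t + 47.6 = 0.
t = [44.53 ± √(44.53² − 2·9.81·47.6)] / 9.81 = (44.53 ± 32.39) / 9.81, so t = 1.238 s or t = 7.840 s.
The first (ascending) time is 1.238 s.

1.24 s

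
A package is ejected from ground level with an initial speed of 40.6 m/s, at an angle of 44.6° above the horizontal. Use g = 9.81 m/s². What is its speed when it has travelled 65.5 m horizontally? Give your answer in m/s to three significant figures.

Horizontal component vₓ = 40.60 cos 44.6° = 28.91 m/s; vertical v_y0 = 40.60 sin 44.6° = 28.51 m/s.
At x = 65.5 m, t = x/vₓ = 65.5/28.91 = 2.266 s.
Vertical velocity there: v_y = v_y0 − g t = 28.51 − 9.81 × 2.266 = 6.280 m/s.
Speed: √(vₓ² + v_y²) = √(28.91² + 6.280²) = 29.58 m/s.

29.6 m/s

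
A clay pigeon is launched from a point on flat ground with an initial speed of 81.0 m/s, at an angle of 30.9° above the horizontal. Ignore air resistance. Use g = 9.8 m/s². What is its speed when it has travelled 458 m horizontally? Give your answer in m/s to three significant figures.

vₓ = 81.00 cos 30.9° = 69.50 m/s; v_y0 = 81.00 sin 30.9° = 41.60 m/s.
At x = 458 m, t = x/vₓ = 458/69.50 = 6.590 s.
Vertical velocity there: v_y = v_y0 − g t = 41.60 − 9.80 × 6.590 = −22.98 m/s.
Speed: √(vₓ² + v_y²) = √(69.50² + 22.98²) = 73.20 m/s.

73.2 m/s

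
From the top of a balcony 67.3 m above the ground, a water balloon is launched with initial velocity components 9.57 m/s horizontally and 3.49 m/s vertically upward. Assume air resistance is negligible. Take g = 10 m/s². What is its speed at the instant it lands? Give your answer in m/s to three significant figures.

With up positive and y = 0 at the ground: y(t) = 67.3 + (3.490) t − 5.000 t². Setting y = 0 and taking the positive root: t = [3.490 + √(3.490² + 2·10.0·67.3)] / 10.0 = (3.490 + 36.85) / 10.0 = 4.034 s.
Vertical velocity at impact: v_y = v_y0 − g t = 3.490 − 10.0 × 4.034 = −36.85 m/s.
Speed: |v| = √(vₓ² + v_y²) = √(9.570² + 36.85²) = 38.08 m/s.

38.1 m/s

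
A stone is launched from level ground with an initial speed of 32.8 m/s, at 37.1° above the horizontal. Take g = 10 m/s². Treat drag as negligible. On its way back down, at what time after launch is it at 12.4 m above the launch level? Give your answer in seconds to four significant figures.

3.176 s

vₓ = 32.80 cos 37.1° = 26.16 m/s; v_y0 = 32.80 sin 37.1° = 19.79 m/s.
Set y = v_y0 t − ½ g t² = 12.4: 5.000 t² − 19.79 t + 12.4 = 0.
t = [19.79 ± √(19.79² − 2·10.0·12.4)] / 10.0 = (19.79 ± 11.98) / 10.0, so t = 0.7808 s or t = 3.176 s.
The descending-branch root is 3.176 s.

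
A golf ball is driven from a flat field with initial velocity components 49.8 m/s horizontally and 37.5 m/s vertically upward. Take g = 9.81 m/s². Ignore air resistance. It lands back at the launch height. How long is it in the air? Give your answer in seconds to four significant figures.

Time of flight on level ground: T = 2 v_y0 / g = 2 × 37.50 / 9.81 = 7.645 s.

7.645 s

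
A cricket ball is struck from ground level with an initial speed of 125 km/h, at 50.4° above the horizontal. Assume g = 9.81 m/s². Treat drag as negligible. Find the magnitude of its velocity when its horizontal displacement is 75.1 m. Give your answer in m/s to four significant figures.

Convert: 125 km/h = 125/3.6 = 34.72 m/s.
Horizontal component vₓ = 34.72 cos 50.4° = 22.13 m/s; vertical v_y0 = 34.72 sin 50.4° = 26.75 m/s.
Time to reach x = 75.1 m: t = x/vₓ = 75.1/22.13 = 3.393 s.
Vertical velocity there: v_y = v_y0 − g t = 26.75 − 9.81 × 3.393 = −6.533 m/s.
Speed: √(vₓ² + v_y²) = √(22.13² + 6.533²) = 23.08 m/s.

23.08 m/s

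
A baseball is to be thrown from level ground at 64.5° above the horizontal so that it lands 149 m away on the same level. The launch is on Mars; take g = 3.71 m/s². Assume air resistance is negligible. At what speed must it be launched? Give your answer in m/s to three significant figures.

26.7 m/s

From R = (v₀² / g) sin 2θ: v₀ = √(gR / sin 2θ).
v₀ = √(3.71 × 149 / sin 129.0°) = √(552.8 / 0.7771) = √711.31 = 26.67 m/s.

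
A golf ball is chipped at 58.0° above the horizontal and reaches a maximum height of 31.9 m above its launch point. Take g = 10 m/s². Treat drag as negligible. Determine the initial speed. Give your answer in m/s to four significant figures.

29.78 m/s

At the peak v_y = 0, so v_y0 = √(2gH) = √(2 × 10.0 × 31.9) = 25.26 m/s.
v_y0 = v₀ sin θ ⇒ v₀ = 25.26 / sin 58.0° = 29.78 m/s.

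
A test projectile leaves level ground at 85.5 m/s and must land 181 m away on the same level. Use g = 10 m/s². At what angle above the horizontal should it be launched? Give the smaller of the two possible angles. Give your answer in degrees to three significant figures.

7.17°

Level-ground range R = v₀² sin(2θ)/g ⇒ sin(2θ) = gR/v₀² = 10.0 × 181 / 85.5² = 0.2476.
2θ = 14.34° or 180° − 14.34° = 165.7°, so θ = 7.168° or 82.83°.
The smaller angle is 7.168°.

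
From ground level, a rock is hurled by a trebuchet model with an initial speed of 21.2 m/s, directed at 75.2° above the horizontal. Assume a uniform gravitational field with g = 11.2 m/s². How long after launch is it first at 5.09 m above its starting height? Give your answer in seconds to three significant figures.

vₓ = 21.20 cos 75.2° = 5.415 m/s; v_y0 = 21.20 sin 75.2° = 20.50 m/s.
Set y = v_y0 t − ½ g t² = 5.09: 5.600 t² − 20.50 t + 5.09 = 0.
Quadratic formula: t = (20.50 ± √306.10) / 11.2 = (20.50 ± 17.50) / 11.2 → t = 0.2679 s or 3.392 s.
The first (ascending) time is 0.2679 s.

0.268 s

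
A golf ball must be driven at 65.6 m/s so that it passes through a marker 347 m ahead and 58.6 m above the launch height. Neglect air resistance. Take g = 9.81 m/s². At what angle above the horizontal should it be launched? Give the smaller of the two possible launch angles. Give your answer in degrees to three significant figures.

40.4°

Trajectory: y = x tanθ − g x² (1 + tan²θ)/(2v₀²). With x = 347, y = 58.6, v₀ = 65.6, g = 9.81:
137.2 tan²θ − 347 tanθ + (195.8) = 0.
tanθ = [347 ± √(347² − 4 × 137.2 × (195.8))] / (2 × 137.2) = (347 ± 113.6) / 274.5, giving tanθ = 0.8504 or 1.678.
θ = 40.38° or 59.21°; the smaller is 40.38°.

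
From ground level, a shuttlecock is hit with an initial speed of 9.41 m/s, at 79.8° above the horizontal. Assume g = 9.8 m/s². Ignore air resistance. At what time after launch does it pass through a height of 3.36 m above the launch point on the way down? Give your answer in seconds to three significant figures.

1.40 s

Components: vₓ = 9.410 cos 79.8° = 1.666 m/s, v_y0 = 9.410 sin 79.8° = 9.261 m/s.
Height y(t) = 9.261 t − 4.900 t² = 3.36 gives 4.900 t² − 9.261 t + 3.36 = 0.
Quadratic formula: t = (9.261 ± √19.915) / 9.80 = (9.261 ± 4.463) / 9.80 → t = 0.4897 s or 1.400 s.
The descending-branch root is 1.400 s.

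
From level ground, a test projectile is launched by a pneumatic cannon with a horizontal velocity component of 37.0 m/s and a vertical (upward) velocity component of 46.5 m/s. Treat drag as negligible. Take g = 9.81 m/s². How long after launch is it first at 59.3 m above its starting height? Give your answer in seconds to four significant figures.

Height y(t) = 46.50 t − 4.905 t² = 59.3 gives 4.905 t² − 46.50 t + 59.3 = 0.
Quadratic formula: t = (46.50 ± √998.78) / 9.81 = (46.50 ± 31.60) / 9.81 → t = 1.518 s or 7.962 s.
The first (ascending) time is 1.518 s.

1.518 s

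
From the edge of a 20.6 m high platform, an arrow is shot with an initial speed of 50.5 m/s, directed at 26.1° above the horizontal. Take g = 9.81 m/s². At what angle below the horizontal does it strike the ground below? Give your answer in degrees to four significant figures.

33.45°

vₓ = 50.50 cos 26.1° = 45.35 m/s; v_y0 = 50.50 sin 26.1° = 22.22 m/s.
The projectile lands when y = 20.6 + (22.22) t − ½·9.81·t² = 0. Positive root: t = (22.22 + √(22.22² + 2·9.81·20.6)) / 9.81 = (22.22 + 29.96) / 9.81 = 5.319 s.
At impact: v_y = v_y0 − g t = −29.96 m/s; vₓ = 45.35 m/s.
Angle below horizontal: arctan(|v_y|/vₓ) = arctan(29.96/45.35) = 33.45°.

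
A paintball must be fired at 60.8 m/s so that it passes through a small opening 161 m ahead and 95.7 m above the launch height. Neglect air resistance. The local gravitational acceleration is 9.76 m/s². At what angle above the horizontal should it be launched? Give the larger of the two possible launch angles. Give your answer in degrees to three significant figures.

74.8°

Trajectory: y = x tanθ − g x² (1 + tan²θ)/(2v₀²). With x = 161, y = 95.7, v₀ = 60.8, g = 9.76:
34.22 tan²θ − 161 tanθ + (129.9) = 0.
tanθ = [161 ± √(161² − 4 × 34.22 × (129.9))] / (2 × 34.22) = (161 ± 90.21) / 68.44, giving tanθ = 1.034 or 3.671.
θ = 45.97° or 74.76°; the larger is 74.76°.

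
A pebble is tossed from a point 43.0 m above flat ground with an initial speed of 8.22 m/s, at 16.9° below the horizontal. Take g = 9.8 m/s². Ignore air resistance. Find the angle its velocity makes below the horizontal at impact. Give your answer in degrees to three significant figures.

Resolve: vₓ = 8.220 cos 16.9° = 7.865 m/s and v_y0 = −2.390 m/s (downward).
The projectile lands when y = 43.0 + (−2.390) t − ½·9.80·t² = 0. Positive root: t = (−2.390 + √(2.390² + 2·9.80·43.0)) / 9.80 = (−2.390 + 29.13) / 9.80 = 2.729 s.
At impact: v_y = v_y0 − g t = −29.13 m/s; vₓ = 7.865 m/s.
Angle below horizontal: arctan(|v_y|/vₓ) = arctan(29.13/7.865) = 74.89°.

74.9°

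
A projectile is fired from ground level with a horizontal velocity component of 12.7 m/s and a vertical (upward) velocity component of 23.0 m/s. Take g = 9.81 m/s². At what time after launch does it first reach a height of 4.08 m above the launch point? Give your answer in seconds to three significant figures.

Require v_y0 t − ½ g t² = 4.08, i.e. 4.905 t² − 23.00 t + 4.08 = 0.
Quadratic formula: t = (23.00 ± √448.95) / 9.81 = (23.00 ± 21.19) / 9.81 → t = 0.1847 s or 4.504 s.
The first (ascending) time is 0.1847 s.

0.185 s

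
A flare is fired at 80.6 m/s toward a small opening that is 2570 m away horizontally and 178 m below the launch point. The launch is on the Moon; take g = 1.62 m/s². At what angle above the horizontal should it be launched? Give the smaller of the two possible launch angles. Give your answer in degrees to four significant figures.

15.40°

Trajectory: y = x tanθ − g x² (1 + tan²θ)/(2v₀²). With x = 2570, y = −178, v₀ = 80.6, g = 1.62:
823.5 tan²θ − 2570 tanθ + (645.5) = 0.
tanθ = [2570 ± √(2570² − 4 × 823.5 × (645.5))] / (2 × 823.5) = (2570 ± 2116) / 1647, giving tanθ = 0.2755 or 2.845.
θ = 15.40° or 70.63°; the smaller is 15.40°.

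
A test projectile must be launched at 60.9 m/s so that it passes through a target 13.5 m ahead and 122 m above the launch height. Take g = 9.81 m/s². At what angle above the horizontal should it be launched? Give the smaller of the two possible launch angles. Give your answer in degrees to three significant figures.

Trajectory: y = x tanθ − g x² (1 + tan²θ)/(2v₀²). With x = 13.5, y = 122, v₀ = 60.9, g = 9.81:
0.2410 tan²θ − 13.5 tanθ + (122.2) = 0.
tanθ = [13.5 ± √(13.5² − 4 × 0.2410 × (122.2))] / (2 × 0.2410) = (13.5 ± 8.025) / 0.4821, giving tanθ = 11.36 or 44.65.
θ = 84.97° or 88.72°; the smaller is 84.97°.

85.0°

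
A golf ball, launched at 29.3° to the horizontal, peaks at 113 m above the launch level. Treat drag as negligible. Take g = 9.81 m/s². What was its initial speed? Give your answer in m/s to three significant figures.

At the peak v_y = 0, so v_y0 = √(2gH) = √(2 × 9.81 × 113) = 47.09 m/s.
v_y0 = v₀ sin θ ⇒ v₀ = 47.09 / sin 29.3° = 96.21 m/s.

96.2 m/s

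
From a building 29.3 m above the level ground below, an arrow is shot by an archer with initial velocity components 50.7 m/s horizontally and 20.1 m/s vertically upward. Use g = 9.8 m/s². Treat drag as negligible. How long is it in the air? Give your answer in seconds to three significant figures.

Vertical motion (up positive, ground at y = 0): 4.900 t² − (20.10) t − 29.3 = 0, so t = (20.10 + √(20.10² + 2·9.80·29.3)) / 9.80 = (20.10 + 31.28) / 9.80 = 5.243 s.

5.24 s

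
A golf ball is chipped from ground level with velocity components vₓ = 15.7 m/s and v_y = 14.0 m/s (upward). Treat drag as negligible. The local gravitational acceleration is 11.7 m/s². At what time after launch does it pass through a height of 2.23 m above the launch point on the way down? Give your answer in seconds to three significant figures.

Height y(t) = 14.00 t − 5.850 t² = 2.23 gives 5.850 t² − 14.00 t + 2.23 = 0.
Quadratic formula: t = (14.00 ± √143.82) / 11.7 = (14.00 ± 11.99) / 11.7 → t = 0.1716 s or 2.222 s.
The descending-branch root is 2.222 s.

2.22 s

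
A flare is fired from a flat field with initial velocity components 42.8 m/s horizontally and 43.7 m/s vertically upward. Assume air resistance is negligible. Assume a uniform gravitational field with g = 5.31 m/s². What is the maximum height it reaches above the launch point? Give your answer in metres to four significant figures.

At the apex v_y = 0, so H = v_y0²/(2g) = 43.70²/10.62 = 179.8 m.

179.8 m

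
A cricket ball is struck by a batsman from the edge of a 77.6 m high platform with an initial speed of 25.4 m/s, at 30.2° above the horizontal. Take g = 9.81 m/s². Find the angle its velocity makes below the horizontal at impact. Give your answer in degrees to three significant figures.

61.9°

Components: vₓ = 25.40 cos 30.2° = 21.95 m/s, v_y0 = 25.40 sin 30.2° = 12.78 m/s.
Vertical motion (up positive, ground at y = 0): 4.905 t² − (12.78) t − 77.6 = 0, so t = (12.78 + √(12.78² + 2·9.81·77.6)) / 9.81 = (12.78 + 41.06) / 9.81 = 5.488 s.
At impact: v_y = v_y0 − g t = −41.06 m/s; vₓ = 21.95 m/s.
Angle below horizontal: arctan(|v_y|/vₓ) = arctan(41.06/21.95) = 61.87°.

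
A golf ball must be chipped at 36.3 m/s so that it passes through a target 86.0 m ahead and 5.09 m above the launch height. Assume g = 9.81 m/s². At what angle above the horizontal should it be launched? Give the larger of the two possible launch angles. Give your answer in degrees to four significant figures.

69.55°

Trajectory: y = x tanθ − g x² (1 + tan²θ)/(2v₀²). With x = 86.0, y = 5.09, v₀ = 36.3, g = 9.81:
27.53 tan²θ − 86.0 tanθ + (32.62) = 0.
tanθ = [86.0 ± √(86.0² − 4 × 27.53 × (32.62))] / (2 × 27.53) = (86.0 ± 61.67) / 55.06, giving tanθ = 0.4418 or 2.682.
θ = 23.84° or 69.55°; the larger is 69.55°.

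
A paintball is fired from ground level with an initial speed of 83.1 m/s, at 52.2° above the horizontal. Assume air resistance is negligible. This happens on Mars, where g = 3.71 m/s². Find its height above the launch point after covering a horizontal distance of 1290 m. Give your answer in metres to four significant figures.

Resolve: vₓ = 83.10 cos 52.2° = 50.93 m/s and v_y0 = 83.10 sin 52.2° = 65.66 m/s.
x = vₓ t ⇒ t = 1290/50.93 = 25.33 s.
Height: y = v_y0 t − ½ g t² = 65.66 × 25.33 − 1.855 × 25.33² = 1663 − 1190 = 473.1 m.

473.1 m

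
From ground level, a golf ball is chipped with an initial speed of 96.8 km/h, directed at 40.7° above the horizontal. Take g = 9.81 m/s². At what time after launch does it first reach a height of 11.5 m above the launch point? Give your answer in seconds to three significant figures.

Convert: 96.8 km/h = 96.8/3.6 = 26.89 m/s.
vₓ = 26.89 cos 40.7° = 20.39 m/s; v_y0 = 26.89 sin 40.7° = 17.53 m/s.
Height y(t) = 17.53 t − 4.905 t² = 11.5 gives 4.905 t² − 17.53 t + 11.5 = 0.
Quadratic formula: t = (17.53 ± √81.818) / 9.81 = (17.53 ± 9.045) / 9.81 → t = 0.8653 s or 2.709 s.
The first (ascending) time is 0.8653 s.

0.865 s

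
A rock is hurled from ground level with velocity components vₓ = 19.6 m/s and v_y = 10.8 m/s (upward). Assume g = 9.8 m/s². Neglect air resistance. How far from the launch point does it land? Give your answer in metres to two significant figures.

43 m

Time aloft: T = 2 v_y0 / g = 2 × 10.80 / 9.80 = 2.204 s.
Range: R = vₓ T = 19.60 × 2.204 = 43.20 m.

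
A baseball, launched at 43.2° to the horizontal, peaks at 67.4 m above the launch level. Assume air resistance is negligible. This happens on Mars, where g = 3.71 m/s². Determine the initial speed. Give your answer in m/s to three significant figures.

32.7 m/s

At the peak v_y = 0, so v_y0 = √(2gH) = √(2 × 3.71 × 67.4) = 22.36 m/s.
v_y0 = v₀ sin θ ⇒ v₀ = 22.36 / sin 43.2° = 32.67 m/s.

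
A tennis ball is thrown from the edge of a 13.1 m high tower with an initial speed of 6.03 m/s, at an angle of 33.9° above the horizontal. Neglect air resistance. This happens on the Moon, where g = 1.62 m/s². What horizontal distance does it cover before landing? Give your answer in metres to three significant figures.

Horizontal component vₓ = 6.030 cos 33.9° = 5.005 m/s; vertical v_y0 = 6.030 sin 33.9° = 3.363 m/s.
With up positive and y = 0 at the ground: y(t) = 13.1 + (3.363) t − 0.8100 t². Setting y = 0 and taking the positive root: t = [3.363 + √(3.363² + 2·1.62·13.1)] / 1.62 = (3.363 + 7.332) / 1.62 = 6.602 s.
Horizontal distance: R = vₓ t = 5.005 × 6.602 = 33.04 m.

33.0 m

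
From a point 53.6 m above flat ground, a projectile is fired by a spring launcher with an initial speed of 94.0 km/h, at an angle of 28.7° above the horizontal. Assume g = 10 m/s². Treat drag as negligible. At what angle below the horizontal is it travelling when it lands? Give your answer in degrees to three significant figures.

Convert: 94.0 km/h = 94.0/3.6 = 26.11 m/s.
Horizontal component vₓ = 26.11 cos 28.7° = 22.90 m/s; vertical v_y0 = 26.11 sin 28.7° = 12.54 m/s.
The projectile lands when y = 53.6 + (12.54) t − ½·10.0·t² = 0. Positive root: t = (12.54 + √(12.54² + 2·10.0·53.6)) / 10.0 = (12.54 + 35.06) / 10.0 = 4.760 s.
At impact: v_y = v_y0 − g t = −35.06 m/s; vₓ = 22.90 m/s.
Angle below horizontal: arctan(|v_y|/vₓ) = arctan(35.06/22.90) = 56.85°.

56.8°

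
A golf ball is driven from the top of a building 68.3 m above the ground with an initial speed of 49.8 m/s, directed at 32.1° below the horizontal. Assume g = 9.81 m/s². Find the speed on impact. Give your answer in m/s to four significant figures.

61.81 m/s

vₓ = 49.80 cos 32.1° = 42.19 m/s; v_y0 = −26.46 m/s (downward).
Vertical motion (up positive, ground at y = 0): 4.905 t² − (−26.46) t − 68.3 = 0, so t = (−26.46 + √(26.46² + 2·9.81·68.3)) / 9.81 = (−26.46 + 45.17) / 9.81 = 1.907 s.
Vertical velocity at impact: v_y = v_y0 − g t = −26.46 − 9.81 × 1.907 = −45.17 m/s.
Speed: |v| = √(vₓ² + v_y²) = √(42.19² + 45.17²) = 61.81 m/s.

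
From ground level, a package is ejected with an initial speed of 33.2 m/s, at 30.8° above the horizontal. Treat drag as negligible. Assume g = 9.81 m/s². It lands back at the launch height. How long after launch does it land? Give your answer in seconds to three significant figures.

3.47 s

vₓ = 33.20 cos 30.8° = 28.52 m/s; v_y0 = 33.20 sin 30.8° = 17.00 m/s.
It returns to y = 0 when t = 2 v_y0 / g = 2(17.00)/9.81 = 3.466 s.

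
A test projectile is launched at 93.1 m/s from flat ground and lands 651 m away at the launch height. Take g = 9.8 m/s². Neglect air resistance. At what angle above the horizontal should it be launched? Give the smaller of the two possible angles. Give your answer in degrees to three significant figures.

23.7°

From R = (v₀²/g) sin 2θ: sin 2θ = 9.80 × 651 / 8667.6 = 0.7361.
2θ = 47.40° or 180° − 47.40° = 132.6°, so θ = 23.70° or 66.30°.
The smaller angle is 23.70°.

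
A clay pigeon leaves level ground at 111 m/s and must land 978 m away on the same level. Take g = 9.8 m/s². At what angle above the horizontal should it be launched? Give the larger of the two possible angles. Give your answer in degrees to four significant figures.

Level-ground range R = v₀² sin(2θ)/g ⇒ sin(2θ) = gR/v₀² = 9.80 × 978 / 111² = 0.7779.
2θ = 51.07° or 180° − 51.07° = 128.9°, so θ = 25.53° or 64.47°.
The larger angle is 64.47°.

64.47°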